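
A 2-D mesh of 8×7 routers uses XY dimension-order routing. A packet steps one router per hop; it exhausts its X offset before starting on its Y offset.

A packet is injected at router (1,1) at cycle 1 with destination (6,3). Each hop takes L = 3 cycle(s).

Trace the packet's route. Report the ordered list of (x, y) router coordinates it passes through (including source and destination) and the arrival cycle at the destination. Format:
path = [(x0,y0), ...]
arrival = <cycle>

#0 — 1,1 | c1
#1 — 2,1 | c4 | E
#2 — 3,1 | c7 | E
#3 — 4,1 | c10 | E
#4 — 5,1 | c13 | E
#5 — 6,1 | c16 | E
#6 — 6,2 | c19 | N
#7 — 6,3 | c22 | N

path = [(1,1), (2,1), (3,1), (4,1), (5,1), (6,1), (6,2), (6,3)]
arrival = 22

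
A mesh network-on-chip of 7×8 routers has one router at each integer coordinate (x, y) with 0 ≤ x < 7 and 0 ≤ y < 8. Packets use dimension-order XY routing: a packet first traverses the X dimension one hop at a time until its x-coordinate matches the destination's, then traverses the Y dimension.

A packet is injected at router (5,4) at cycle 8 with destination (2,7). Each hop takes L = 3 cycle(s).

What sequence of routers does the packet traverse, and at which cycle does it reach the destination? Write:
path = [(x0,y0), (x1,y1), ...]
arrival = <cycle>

path = [(5,4), (4,4), (3,4), (2,4), (2,5), (2,6), (2,7)]
arrival = 26

#0 — 5,4 | c8
#1 — 4,4 | c11 | W
#2 — 3,4 | c14 | W
#3 — 2,4 | c17 | W
#4 — 2,5 | c20 | N
#5 — 2,6 | c23 | N
#6 — 2,7 | c26 | N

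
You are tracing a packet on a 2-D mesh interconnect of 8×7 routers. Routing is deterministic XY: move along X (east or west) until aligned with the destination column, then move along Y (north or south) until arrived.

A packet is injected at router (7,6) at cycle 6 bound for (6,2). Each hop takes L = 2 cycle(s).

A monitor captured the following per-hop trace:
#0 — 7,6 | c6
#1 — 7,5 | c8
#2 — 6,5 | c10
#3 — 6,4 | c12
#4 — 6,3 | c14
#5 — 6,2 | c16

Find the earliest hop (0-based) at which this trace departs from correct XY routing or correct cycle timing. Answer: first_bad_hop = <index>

check 1→ d=(0,-1) cyc+2: BAD: Y-move but x=7≠6

first_bad_hop = 1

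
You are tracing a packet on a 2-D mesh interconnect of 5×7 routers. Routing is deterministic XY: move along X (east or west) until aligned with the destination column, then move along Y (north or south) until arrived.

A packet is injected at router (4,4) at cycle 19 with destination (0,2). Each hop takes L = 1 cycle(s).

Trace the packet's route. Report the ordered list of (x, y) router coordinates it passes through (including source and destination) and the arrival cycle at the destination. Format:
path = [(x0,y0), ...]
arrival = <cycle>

path = [(4,4), (3,4), (2,4), (1,4), (0,4), (0,3), (0,2)]
arrival = 25

[0] x=4 y=4 t=19
[1] x=3 y=4 t=20 →W
[2] x=2 y=4 t=21 →W
[3] x=1 y=4 t=22 →W
[4] x=0 y=4 t=23 →W
[5] x=0 y=3 t=24 →S
[6] x=0 y=2 t=25 →S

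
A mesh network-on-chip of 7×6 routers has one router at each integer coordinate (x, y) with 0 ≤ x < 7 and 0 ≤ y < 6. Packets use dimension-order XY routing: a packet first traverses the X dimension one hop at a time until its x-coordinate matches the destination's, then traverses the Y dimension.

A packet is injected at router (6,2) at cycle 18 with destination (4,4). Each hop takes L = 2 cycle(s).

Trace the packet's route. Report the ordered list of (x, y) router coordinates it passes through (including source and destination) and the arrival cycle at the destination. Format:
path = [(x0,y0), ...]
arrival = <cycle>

  0. router=(6,2) cycle=18 (inject)
  1. router=(5,2) cycle=20 dir=W
  2. router=(4,2) cycle=22 dir=W
  3. router=(4,3) cycle=24 dir=N
  4. router=(4,4) cycle=26 dir=N

path = [(6,2), (5,2), (4,2), (4,3), (4,4)]
arrival = 26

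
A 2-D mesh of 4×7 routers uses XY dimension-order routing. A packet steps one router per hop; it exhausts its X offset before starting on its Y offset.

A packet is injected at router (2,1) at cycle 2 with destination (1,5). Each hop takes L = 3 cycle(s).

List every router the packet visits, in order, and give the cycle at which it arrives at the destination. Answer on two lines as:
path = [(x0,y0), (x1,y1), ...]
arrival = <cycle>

  0. router=(2,1) cycle=2 (inject)
  1. router=(1,1) cycle=5 dir=W
  2. router=(1,2) cycle=8 dir=N
  3. router=(1,3) cycle=11 dir=N
  4. router=(1,4) cycle=14 dir=N
  5. router=(1,5) cycle=17 dir=N

path = [(2,1), (1,1), (1,2), (1,3), (1,4), (1,5)]
arrival = 17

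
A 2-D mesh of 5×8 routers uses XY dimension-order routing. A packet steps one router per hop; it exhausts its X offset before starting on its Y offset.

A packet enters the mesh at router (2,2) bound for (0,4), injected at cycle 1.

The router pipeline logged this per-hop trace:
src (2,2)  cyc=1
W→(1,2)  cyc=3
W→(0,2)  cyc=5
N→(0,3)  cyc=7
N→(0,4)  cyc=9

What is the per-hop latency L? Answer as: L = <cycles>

Δcyc across hop 0→1: 3 − 1 = 2.
One hop costs L cycles, so L = 2.

L = 2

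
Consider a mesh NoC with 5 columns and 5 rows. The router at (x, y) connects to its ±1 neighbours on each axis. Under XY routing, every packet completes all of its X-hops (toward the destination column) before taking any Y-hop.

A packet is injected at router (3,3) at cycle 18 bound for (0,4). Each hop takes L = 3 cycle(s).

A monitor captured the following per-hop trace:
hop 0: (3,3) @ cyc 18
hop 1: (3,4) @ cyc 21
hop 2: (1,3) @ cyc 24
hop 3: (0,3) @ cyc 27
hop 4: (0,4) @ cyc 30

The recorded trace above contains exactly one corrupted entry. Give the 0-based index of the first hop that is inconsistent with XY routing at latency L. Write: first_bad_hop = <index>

hop 1: step (+0,+1), +3 cyc — BAD: Y-move but x=3≠0

first_bad_hop = 1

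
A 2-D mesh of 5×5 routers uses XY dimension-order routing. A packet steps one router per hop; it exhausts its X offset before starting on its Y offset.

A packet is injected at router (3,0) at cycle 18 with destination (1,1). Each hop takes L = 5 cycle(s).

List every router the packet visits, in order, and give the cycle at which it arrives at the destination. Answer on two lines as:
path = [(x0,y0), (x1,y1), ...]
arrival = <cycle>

[0] x=3 y=0 t=18
[1] x=2 y=0 t=23 →W
[2] x=1 y=0 t=28 →W
[3] x=1 y=1 t=33 →N

path = [(3,0), (2,0), (1,0), (1,1)]
arrival = 33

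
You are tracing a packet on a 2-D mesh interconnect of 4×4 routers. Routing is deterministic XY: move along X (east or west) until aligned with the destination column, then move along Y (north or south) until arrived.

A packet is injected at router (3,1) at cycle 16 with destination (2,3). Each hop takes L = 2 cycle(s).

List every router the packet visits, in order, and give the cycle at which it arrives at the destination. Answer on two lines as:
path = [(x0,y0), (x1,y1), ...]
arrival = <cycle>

  0. router=(3,1) cycle=16 (inject)
  1. router=(2,1) cycle=18 dir=W
  2. router=(2,2) cycle=20 dir=N
  3. router=(2,3) cycle=22 dir=N

path = [(3,1), (2,1), (2,2), (2,3)]
arrival = 22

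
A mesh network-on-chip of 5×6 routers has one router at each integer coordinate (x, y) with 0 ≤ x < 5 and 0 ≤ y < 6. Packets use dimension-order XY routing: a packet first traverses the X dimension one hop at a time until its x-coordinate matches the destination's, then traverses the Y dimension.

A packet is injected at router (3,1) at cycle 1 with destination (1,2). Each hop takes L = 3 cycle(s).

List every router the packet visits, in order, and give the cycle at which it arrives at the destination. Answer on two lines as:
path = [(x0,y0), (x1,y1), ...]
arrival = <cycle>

path = [(3,1), (2,1), (1,1), (1,2)]
arrival = 10

t=1: at (3,1)
t=4: at (2,1) after W
t=7: at (1,1) after W
t=10: at (1,2) after N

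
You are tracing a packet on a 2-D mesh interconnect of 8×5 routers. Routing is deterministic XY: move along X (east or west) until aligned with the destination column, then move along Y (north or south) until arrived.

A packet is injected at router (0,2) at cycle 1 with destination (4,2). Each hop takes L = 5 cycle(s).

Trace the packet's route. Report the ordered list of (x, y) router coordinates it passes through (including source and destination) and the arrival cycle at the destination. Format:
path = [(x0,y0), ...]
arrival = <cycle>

[0] x=0 y=2 t=1
[1] x=1 y=2 t=6 →E
[2] x=2 y=2 t=11 →E
[3] x=3 y=2 t=16 →E
[4] x=4 y=2 t=21 →E

path = [(0,2), (1,2), (2,2), (3,2), (4,2)]
arrival = 21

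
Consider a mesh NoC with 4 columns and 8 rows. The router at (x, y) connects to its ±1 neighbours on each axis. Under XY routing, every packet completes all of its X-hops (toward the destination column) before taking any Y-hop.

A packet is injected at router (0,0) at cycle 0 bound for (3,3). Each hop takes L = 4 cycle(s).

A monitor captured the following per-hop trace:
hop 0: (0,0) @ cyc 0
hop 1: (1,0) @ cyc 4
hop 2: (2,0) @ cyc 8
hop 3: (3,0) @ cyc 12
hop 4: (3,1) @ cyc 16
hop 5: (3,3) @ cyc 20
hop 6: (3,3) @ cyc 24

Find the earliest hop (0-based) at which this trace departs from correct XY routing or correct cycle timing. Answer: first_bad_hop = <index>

check 1→ d=(1,0) cyc+4: ok
check 2→ d=(1,0) cyc+4: ok
check 3→ d=(1,0) cyc+4: ok
check 4→ d=(0,1) cyc+4: ok
check 5→ d=(0,2) cyc+4: BAD: non-unit step

first_bad_hop = 5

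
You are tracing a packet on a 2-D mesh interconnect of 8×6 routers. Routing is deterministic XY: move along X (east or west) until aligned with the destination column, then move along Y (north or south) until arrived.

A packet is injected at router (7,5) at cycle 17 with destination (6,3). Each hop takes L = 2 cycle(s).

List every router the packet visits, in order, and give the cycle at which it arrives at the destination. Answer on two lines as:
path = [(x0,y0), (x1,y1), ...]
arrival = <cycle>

hop 0: (7,5) @ cyc 17
hop 1: (6,5) @ cyc 19  [W]
hop 2: (6,4) @ cyc 21  [S]
hop 3: (6,3) @ cyc 23  [S]

path = [(7,5), (6,5), (6,4), (6,3)]
arrival = 23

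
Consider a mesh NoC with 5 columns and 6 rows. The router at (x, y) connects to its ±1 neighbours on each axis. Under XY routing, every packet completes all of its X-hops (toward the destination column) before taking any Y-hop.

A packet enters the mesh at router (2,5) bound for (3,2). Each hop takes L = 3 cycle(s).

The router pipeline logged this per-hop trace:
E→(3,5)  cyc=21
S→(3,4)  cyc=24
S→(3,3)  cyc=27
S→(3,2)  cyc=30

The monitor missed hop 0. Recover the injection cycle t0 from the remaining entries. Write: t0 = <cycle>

t0 = 18

cyc[1] = 21 and cyc[k] = t0 + k·L for every k.
Subtract one hop: t0 = 21 − 3 = 18.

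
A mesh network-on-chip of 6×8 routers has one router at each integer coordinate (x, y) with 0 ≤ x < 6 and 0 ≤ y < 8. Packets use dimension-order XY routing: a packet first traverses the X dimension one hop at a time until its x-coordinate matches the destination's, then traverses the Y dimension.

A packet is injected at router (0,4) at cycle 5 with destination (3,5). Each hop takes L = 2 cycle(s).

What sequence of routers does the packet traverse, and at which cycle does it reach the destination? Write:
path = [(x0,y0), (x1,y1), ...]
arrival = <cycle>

path = [(0,4), (1,4), (2,4), (3,4), (3,5)]
arrival = 13

src (0,4)  cyc=5
E→(1,4)  cyc=7
E→(2,4)  cyc=9
E→(3,4)  cyc=11
N→(3,5)  cyc=13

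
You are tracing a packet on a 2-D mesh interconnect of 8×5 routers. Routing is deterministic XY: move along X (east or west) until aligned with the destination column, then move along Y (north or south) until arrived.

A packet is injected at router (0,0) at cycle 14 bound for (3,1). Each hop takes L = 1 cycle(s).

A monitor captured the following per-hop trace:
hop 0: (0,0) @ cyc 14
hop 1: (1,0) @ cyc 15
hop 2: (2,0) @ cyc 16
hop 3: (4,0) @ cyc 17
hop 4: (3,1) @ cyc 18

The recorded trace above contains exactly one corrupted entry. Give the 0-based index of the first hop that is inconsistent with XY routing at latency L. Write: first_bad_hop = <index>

check 1→ d=(1,0) cyc+1: ok
check 2→ d=(1,0) cyc+1: ok
check 3→ d=(2,0) cyc+1: BAD: non-unit step

first_bad_hop = 3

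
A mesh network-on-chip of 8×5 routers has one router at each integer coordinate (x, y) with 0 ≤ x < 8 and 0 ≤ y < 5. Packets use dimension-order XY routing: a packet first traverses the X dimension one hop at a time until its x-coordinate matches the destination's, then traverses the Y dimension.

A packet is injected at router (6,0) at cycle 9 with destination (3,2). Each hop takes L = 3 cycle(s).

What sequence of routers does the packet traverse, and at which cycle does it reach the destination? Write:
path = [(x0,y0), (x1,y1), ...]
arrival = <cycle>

path = [(6,0), (5,0), (4,0), (3,0), (3,1), (3,2)]
arrival = 24

#0 — 6,0 | c9
#1 — 5,0 | c12 | W
#2 — 4,0 | c15 | W
#3 — 3,0 | c18 | W
#4 — 3,1 | c21 | N
#5 — 3,2 | c24 | N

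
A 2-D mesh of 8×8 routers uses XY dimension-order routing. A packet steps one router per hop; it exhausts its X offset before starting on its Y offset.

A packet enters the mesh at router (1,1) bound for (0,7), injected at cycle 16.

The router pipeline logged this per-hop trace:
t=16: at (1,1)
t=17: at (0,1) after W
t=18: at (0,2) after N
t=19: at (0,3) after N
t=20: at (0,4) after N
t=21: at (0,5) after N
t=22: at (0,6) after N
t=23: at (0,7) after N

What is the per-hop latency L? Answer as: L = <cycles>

L = 1

cyc[1] − cyc[0] = 17 − 16 = 1.
Each hop adds L, hence L = 1.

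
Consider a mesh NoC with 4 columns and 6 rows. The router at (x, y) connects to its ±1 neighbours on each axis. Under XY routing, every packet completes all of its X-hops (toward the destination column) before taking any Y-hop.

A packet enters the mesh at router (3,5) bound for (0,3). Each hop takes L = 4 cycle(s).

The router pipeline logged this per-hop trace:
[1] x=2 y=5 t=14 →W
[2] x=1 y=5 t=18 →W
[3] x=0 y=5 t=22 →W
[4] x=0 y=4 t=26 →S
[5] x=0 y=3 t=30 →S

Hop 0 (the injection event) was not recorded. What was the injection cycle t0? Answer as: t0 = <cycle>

The first recorded entry is hop 1 at cycle 14.
Subtract one hop: t0 = 14 − 4 = 10.

t0 = 10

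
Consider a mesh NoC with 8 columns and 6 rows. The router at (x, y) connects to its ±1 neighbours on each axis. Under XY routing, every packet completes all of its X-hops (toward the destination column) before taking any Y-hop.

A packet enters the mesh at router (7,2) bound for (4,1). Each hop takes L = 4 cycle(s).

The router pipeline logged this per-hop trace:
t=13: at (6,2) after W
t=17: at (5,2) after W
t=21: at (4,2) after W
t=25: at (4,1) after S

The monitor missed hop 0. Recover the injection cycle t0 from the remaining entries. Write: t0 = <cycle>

cyc[1] = 13 and cyc[k] = t0 + k·L for every k.
t0 = cyc[1] − L = 13 − 4 = 9.

t0 = 9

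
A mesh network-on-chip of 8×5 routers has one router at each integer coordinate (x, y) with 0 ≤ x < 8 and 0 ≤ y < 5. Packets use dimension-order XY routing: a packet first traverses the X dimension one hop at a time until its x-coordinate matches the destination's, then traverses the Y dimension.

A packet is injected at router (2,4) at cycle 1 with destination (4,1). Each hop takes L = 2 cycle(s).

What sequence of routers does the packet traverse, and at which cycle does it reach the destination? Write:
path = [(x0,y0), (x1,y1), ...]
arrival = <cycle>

  0. router=(2,4) cycle=1 (inject)
  1. router=(3,4) cycle=3 dir=E
  2. router=(4,4) cycle=5 dir=E
  3. router=(4,3) cycle=7 dir=S
  4. router=(4,2) cycle=9 dir=S
  5. router=(4,1) cycle=11 dir=S

path = [(2,4), (3,4), (4,4), (4,3), (4,2), (4,1)]
arrival = 11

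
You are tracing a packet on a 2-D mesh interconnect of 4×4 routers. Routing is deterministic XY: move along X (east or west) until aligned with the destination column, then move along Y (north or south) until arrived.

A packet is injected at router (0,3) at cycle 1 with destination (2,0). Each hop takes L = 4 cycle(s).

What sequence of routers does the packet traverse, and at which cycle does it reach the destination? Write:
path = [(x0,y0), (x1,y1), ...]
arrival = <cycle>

path = [(0,3), (1,3), (2,3), (2,2), (2,1), (2,0)]
arrival = 21

  0. router=(0,3) cycle=1 (inject)
  1. router=(1,3) cycle=5 dir=E
  2. router=(2,3) cycle=9 dir=E
  3. router=(2,2) cycle=13 dir=S
  4. router=(2,1) cycle=17 dir=S
  5. router=(2,0) cycle=21 dir=S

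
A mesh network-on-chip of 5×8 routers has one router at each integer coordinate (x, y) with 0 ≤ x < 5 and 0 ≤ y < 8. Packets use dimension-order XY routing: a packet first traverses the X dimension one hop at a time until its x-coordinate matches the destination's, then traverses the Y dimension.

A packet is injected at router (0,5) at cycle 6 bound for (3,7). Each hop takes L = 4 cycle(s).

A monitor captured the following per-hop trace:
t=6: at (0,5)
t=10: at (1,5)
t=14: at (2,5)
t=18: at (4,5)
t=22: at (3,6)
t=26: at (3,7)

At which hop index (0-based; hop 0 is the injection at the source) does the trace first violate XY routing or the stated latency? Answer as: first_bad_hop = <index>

check 1→ d=(1,0) cyc+4: ok
check 2→ d=(1,0) cyc+4: ok
check 3→ d=(2,0) cyc+4: BAD: non-unit step

first_bad_hop = 3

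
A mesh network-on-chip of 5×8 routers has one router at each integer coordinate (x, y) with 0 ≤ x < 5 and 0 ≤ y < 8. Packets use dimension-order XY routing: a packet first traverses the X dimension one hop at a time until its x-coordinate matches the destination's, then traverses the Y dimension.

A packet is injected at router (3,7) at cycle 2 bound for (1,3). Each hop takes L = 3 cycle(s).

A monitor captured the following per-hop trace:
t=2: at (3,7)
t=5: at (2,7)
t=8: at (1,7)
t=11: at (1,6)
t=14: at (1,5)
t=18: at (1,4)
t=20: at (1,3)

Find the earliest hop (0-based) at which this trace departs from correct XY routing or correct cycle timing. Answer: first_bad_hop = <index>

check 1→ d=(-1,0) cyc+3: ok
check 2→ d=(-1,0) cyc+3: ok
check 3→ d=(0,-1) cyc+3: ok
check 4→ d=(0,-1) cyc+3: ok
check 5→ d=(0,-1) cyc+4: BAD: Δcyc=4≠L

first_bad_hop = 5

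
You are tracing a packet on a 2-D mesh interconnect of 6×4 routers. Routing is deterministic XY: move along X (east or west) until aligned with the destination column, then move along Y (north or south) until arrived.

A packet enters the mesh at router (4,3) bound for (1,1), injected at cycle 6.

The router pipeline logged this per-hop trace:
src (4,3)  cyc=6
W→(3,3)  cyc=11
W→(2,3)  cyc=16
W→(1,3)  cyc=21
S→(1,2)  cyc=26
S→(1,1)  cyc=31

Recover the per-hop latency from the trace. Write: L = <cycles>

Δcyc across hop 0→1: 11 − 6 = 5.
Per-hop latency L = Δcyc = 5.

L = 5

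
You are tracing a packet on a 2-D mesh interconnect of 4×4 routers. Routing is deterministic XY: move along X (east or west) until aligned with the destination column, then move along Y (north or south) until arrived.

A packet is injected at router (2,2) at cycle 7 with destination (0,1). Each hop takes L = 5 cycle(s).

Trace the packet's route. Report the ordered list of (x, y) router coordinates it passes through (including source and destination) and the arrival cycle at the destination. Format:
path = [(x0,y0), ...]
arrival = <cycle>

#0 — 2,2 | c7
#1 — 1,2 | c12 | W
#2 — 0,2 | c17 | W
#3 — 0,1 | c22 | S

path = [(2,2), (1,2), (0,2), (0,1)]
arrival = 22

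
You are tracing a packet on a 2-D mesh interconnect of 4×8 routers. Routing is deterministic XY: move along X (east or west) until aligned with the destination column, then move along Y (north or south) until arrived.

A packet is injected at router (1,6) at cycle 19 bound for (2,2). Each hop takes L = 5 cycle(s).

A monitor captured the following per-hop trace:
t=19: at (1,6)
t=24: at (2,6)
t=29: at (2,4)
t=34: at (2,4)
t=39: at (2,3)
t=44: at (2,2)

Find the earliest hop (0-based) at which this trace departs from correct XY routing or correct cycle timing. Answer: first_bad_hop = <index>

hop 1: step (+1,+0), +5 cyc — ok
hop 2: step (+0,-2), +5 cyc — BAD: non-unit step

first_bad_hop = 2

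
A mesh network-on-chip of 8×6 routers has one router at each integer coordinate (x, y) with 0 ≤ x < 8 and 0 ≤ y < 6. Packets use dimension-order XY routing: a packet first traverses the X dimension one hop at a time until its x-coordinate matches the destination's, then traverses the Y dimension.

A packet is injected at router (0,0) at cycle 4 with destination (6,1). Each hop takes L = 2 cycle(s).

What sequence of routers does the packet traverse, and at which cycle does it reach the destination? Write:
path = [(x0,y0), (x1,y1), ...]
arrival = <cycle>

path = [(0,0), (1,0), (2,0), (3,0), (4,0), (5,0), (6,0), (6,1)]
arrival = 18

hop 0: (0,0) @ cyc 4
hop 1: (1,0) @ cyc 6  [E]
hop 2: (2,0) @ cyc 8  [E]
hop 3: (3,0) @ cyc 10  [E]
hop 4: (4,0) @ cyc 12  [E]
hop 5: (5,0) @ cyc 14  [E]
hop 6: (6,0) @ cyc 16  [E]
hop 7: (6,1) @ cyc 18  [N]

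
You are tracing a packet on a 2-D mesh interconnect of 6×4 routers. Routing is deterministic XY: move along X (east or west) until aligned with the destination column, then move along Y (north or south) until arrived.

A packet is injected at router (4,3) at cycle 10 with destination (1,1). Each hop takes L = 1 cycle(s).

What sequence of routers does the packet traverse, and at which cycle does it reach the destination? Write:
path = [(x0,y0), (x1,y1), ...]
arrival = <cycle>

path = [(4,3), (3,3), (2,3), (1,3), (1,2), (1,1)]
arrival = 15

src (4,3)  cyc=10
W→(3,3)  cyc=11
W→(2,3)  cyc=12
W→(1,3)  cyc=13
S→(1,2)  cyc=14
S→(1,1)  cyc=15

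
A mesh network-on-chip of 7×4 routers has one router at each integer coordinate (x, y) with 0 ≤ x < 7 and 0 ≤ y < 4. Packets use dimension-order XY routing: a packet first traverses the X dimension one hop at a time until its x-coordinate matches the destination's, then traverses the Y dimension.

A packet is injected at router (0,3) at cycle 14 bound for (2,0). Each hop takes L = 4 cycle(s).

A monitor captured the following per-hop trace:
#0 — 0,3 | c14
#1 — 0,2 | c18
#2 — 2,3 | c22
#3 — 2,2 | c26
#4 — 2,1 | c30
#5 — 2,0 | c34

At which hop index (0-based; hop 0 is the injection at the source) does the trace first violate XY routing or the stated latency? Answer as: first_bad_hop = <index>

  1: Δx=+0 Δy=-1 Δt=4 [BAD: Y-move but x=0≠2]

first_bad_hop = 1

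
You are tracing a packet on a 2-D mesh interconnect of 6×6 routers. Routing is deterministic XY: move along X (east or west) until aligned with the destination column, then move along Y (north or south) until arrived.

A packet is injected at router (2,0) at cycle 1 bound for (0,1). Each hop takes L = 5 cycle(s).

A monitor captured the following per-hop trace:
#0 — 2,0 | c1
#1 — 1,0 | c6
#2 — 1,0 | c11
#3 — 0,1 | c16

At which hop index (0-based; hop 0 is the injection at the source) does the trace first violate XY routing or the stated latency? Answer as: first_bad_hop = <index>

[1] (-1,+0) / 5c ⇒ ok
[2] (+0,+0) / 5c ⇒ BAD: non-unit step

first_bad_hop = 2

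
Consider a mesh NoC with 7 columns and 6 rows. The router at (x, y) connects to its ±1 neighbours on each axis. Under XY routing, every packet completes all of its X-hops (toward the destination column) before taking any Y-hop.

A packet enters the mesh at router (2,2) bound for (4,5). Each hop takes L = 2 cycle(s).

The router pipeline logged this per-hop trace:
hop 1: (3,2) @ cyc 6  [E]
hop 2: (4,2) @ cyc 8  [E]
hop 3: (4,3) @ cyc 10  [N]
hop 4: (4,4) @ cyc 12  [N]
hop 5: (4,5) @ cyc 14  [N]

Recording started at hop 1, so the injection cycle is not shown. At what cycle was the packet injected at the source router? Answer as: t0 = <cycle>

cyc[1] = 6 and cyc[k] = t0 + k·L for every k.
Subtract one hop: t0 = 6 − 2 = 4.

t0 = 4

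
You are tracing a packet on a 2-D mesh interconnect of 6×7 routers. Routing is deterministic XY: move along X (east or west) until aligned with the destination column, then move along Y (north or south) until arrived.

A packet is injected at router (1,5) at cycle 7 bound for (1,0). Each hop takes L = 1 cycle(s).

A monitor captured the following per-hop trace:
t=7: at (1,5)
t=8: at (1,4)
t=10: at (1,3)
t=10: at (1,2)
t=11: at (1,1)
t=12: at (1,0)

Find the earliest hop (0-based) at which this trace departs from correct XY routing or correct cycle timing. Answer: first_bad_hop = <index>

check 1→ d=(0,-1) cyc+1: ok
check 2→ d=(0,-1) cyc+2: BAD: Δcyc=2≠L

first_bad_hop = 2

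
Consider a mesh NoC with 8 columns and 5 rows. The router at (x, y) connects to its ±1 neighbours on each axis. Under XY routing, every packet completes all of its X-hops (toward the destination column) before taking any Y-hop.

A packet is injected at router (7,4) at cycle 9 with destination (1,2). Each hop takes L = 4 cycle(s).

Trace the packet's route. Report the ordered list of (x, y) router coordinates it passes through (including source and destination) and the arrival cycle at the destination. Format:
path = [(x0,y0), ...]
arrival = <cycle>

path = [(7,4), (6,4), (5,4), (4,4), (3,4), (2,4), (1,4), (1,3), (1,2)]
arrival = 41

  0. router=(7,4) cycle=9 (inject)
  1. router=(6,4) cycle=13 dir=W
  2. router=(5,4) cycle=17 dir=W
  3. router=(4,4) cycle=21 dir=W
  4. router=(3,4) cycle=25 dir=W
  5. router=(2,4) cycle=29 dir=W
  6. router=(1,4) cycle=33 dir=W
  7. router=(1,3) cycle=37 dir=S
  8. router=(1,2) cycle=41 dir=S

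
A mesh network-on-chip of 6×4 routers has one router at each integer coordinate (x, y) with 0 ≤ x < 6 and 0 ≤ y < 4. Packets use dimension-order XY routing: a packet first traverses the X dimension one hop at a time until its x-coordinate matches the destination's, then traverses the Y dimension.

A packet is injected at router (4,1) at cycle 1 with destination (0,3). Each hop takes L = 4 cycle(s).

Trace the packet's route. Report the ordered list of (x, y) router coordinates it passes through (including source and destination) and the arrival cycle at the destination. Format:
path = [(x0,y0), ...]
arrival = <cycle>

src (4,1)  cyc=1
W→(3,1)  cyc=5
W→(2,1)  cyc=9
W→(1,1)  cyc=13
W→(0,1)  cyc=17
N→(0,2)  cyc=21
N→(0,3)  cyc=25

path = [(4,1), (3,1), (2,1), (1,1), (0,1), (0,2), (0,3)]
arrival = 25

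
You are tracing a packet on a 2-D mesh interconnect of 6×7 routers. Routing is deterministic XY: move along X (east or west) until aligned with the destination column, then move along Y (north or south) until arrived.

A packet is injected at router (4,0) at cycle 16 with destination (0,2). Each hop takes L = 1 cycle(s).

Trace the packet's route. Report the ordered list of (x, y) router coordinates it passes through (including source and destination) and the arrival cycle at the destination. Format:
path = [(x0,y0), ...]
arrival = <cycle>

t=16: at (4,0)
t=17: at (3,0) after W
t=18: at (2,0) after W
t=19: at (1,0) after W
t=20: at (0,0) after W
t=21: at (0,1) after N
t=22: at (0,2) after N

path = [(4,0), (3,0), (2,0), (1,0), (0,0), (0,1), (0,2)]
arrival = 22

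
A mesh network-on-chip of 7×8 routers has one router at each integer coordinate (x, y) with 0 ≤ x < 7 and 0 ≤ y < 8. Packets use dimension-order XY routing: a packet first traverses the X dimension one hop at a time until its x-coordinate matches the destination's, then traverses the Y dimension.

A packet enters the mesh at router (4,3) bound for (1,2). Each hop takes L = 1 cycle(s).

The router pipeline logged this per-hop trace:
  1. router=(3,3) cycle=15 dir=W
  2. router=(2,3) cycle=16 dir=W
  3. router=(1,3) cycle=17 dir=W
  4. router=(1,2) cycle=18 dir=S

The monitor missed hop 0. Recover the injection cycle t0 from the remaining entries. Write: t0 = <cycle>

The first recorded entry is hop 1 at cycle 15.
Subtract one hop: t0 = 15 − 1 = 14.

t0 = 14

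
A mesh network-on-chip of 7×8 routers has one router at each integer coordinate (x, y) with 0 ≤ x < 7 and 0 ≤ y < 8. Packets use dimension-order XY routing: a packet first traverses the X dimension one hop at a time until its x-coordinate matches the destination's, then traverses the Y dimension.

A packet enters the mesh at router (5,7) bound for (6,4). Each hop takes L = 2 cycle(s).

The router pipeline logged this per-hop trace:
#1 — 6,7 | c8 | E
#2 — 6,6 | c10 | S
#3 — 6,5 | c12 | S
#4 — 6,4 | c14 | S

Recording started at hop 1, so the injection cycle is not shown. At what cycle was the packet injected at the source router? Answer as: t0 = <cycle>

t0 = 6

cyc[1] = 8 and cyc[k] = t0 + k·L for every k.
Subtract one hop: t0 = 8 − 2 = 6.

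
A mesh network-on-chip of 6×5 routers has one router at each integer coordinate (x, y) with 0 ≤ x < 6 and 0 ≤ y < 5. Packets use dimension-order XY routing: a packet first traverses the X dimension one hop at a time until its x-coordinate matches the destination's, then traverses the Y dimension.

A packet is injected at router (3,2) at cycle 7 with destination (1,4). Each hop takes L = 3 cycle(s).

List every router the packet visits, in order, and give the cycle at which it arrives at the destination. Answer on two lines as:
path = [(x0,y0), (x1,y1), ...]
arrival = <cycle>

t=7: at (3,2)
t=10: at (2,2) after W
t=13: at (1,2) after W
t=16: at (1,3) after N
t=19: at (1,4) after N

path = [(3,2), (2,2), (1,2), (1,3), (1,4)]
arrival = 19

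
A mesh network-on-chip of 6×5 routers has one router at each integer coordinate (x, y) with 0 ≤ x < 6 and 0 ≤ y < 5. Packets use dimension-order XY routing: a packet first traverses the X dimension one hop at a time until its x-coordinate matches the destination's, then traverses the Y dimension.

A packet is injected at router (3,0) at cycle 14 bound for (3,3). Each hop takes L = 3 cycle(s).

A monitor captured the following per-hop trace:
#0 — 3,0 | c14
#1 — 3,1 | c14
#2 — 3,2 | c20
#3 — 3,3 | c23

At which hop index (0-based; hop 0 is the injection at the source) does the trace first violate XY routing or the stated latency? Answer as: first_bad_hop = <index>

first_bad_hop = 1

check 1→ d=(0,1) cyc+0: BAD: Δcyc=0≠L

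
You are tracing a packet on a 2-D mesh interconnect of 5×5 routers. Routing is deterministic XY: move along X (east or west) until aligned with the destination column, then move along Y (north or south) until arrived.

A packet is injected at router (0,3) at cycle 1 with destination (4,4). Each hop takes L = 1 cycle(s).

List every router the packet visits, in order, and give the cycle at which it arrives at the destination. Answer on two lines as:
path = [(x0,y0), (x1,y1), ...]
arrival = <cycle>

[0] x=0 y=3 t=1
[1] x=1 y=3 t=2 →E
[2] x=2 y=3 t=3 →E
[3] x=3 y=3 t=4 →E
[4] x=4 y=3 t=5 →E
[5] x=4 y=4 t=6 →N

path = [(0,3), (1,3), (2,3), (3,3), (4,3), (4,4)]
arrival = 6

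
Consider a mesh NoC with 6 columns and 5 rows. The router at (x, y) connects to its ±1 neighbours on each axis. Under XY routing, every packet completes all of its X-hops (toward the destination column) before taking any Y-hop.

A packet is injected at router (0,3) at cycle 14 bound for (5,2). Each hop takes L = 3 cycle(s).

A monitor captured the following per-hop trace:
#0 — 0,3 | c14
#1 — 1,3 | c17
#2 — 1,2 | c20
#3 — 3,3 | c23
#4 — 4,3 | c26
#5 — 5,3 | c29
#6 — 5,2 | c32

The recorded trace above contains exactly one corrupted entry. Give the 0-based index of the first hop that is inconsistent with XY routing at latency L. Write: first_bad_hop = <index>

[1] (+1,+0) / 3c ⇒ ok
[2] (+0,-1) / 3c ⇒ BAD: Y-move but x=1≠5

first_bad_hop = 2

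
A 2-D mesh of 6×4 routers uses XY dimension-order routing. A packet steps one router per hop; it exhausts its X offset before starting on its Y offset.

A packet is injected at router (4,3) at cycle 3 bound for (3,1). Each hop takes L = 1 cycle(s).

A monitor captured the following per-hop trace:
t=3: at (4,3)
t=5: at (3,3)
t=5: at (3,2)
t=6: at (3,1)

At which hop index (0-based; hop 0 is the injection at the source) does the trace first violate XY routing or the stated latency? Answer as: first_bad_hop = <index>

check 1→ d=(-1,0) cyc+2: BAD: Δcyc=2≠L

first_bad_hop = 1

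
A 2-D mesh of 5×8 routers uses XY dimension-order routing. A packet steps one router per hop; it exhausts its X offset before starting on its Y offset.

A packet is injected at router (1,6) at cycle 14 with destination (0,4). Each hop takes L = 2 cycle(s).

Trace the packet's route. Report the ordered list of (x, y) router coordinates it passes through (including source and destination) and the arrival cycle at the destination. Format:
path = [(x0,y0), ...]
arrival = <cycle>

path = [(1,6), (0,6), (0,5), (0,4)]
arrival = 20

  0. router=(1,6) cycle=14 (inject)
  1. router=(0,6) cycle=16 dir=W
  2. router=(0,5) cycle=18 dir=S
  3. router=(0,4) cycle=20 dir=S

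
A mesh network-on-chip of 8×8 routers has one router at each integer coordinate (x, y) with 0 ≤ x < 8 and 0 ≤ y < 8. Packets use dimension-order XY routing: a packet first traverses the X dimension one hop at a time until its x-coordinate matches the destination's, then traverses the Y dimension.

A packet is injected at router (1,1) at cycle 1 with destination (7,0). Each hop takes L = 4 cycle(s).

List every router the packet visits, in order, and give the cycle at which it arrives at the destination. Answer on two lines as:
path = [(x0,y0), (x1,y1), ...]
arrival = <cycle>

  0. router=(1,1) cycle=1 (inject)
  1. router=(2,1) cycle=5 dir=E
  2. router=(3,1) cycle=9 dir=E
  3. router=(4,1) cycle=13 dir=E
  4. router=(5,1) cycle=17 dir=E
  5. router=(6,1) cycle=21 dir=E
  6. router=(7,1) cycle=25 dir=E
  7. router=(7,0) cycle=29 dir=S

path = [(1,1), (2,1), (3,1), (4,1), (5,1), (6,1), (7,1), (7,0)]
arrival = 29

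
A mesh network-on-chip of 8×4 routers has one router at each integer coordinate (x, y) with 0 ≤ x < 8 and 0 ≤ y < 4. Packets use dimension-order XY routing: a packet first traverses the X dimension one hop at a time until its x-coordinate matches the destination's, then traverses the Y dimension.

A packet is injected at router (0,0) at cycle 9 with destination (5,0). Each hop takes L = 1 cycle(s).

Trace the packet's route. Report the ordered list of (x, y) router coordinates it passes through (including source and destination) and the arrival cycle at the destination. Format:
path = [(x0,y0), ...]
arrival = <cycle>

path = [(0,0), (1,0), (2,0), (3,0), (4,0), (5,0)]
arrival = 14

src (0,0)  cyc=9
E→(1,0)  cyc=10
E→(2,0)  cyc=11
E→(3,0)  cyc=12
E→(4,0)  cyc=13
E→(5,0)  cyc=14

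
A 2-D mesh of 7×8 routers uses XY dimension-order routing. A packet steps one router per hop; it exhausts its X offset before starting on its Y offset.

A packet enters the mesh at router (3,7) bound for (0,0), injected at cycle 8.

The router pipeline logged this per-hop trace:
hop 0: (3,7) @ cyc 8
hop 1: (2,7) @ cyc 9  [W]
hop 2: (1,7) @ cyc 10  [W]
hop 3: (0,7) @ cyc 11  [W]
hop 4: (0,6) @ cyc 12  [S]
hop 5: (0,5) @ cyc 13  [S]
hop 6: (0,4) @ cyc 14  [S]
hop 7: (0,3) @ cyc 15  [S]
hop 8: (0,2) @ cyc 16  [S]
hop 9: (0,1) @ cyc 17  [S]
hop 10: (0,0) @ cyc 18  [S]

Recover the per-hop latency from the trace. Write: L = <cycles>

Δcyc across hop 0→1: 9 − 8 = 1.
That increment is L by definition: L = 1.

L = 1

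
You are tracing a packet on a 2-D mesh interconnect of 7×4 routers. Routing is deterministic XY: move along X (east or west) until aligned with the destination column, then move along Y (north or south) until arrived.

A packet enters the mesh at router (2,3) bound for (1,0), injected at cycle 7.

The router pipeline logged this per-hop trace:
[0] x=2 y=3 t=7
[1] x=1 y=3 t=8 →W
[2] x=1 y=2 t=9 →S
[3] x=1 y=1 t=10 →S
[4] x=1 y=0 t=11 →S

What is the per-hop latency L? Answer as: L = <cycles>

From hop 0 (7) to hop 1 (8): +1 cycles.
Each hop adds L, hence L = 1.

L = 1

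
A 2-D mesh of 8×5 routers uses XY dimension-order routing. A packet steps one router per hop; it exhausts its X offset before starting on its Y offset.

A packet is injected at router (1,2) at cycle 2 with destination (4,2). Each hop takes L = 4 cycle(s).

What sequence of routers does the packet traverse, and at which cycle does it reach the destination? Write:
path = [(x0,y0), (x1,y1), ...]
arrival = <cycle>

path = [(1,2), (2,2), (3,2), (4,2)]
arrival = 14

[0] x=1 y=2 t=2
[1] x=2 y=2 t=6 →E
[2] x=3 y=2 t=10 →E
[3] x=4 y=2 t=14 →E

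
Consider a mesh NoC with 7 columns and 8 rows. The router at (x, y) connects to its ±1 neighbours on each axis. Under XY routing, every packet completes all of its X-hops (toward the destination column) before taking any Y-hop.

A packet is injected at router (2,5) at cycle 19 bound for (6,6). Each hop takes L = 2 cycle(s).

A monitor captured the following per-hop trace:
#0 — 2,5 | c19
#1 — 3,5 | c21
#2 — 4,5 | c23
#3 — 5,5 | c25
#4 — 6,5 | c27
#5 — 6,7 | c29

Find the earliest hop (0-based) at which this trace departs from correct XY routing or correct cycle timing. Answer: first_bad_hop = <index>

check 1→ d=(1,0) cyc+2: ok
check 2→ d=(1,0) cyc+2: ok
check 3→ d=(1,0) cyc+2: ok
check 4→ d=(1,0) cyc+2: ok
check 5→ d=(0,2) cyc+2: BAD: non-unit step

first_bad_hop = 5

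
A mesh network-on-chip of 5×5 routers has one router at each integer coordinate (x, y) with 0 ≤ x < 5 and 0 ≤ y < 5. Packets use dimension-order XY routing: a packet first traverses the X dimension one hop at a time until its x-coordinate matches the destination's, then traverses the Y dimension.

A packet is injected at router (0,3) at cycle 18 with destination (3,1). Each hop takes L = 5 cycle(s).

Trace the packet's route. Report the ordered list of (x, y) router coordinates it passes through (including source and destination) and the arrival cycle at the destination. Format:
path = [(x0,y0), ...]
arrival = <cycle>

[0] x=0 y=3 t=18
[1] x=1 y=3 t=23 →E
[2] x=2 y=3 t=28 →E
[3] x=3 y=3 t=33 →E
[4] x=3 y=2 t=38 →S
[5] x=3 y=1 t=43 →S

path = [(0,3), (1,3), (2,3), (3,3), (3,2), (3,1)]
arrival = 43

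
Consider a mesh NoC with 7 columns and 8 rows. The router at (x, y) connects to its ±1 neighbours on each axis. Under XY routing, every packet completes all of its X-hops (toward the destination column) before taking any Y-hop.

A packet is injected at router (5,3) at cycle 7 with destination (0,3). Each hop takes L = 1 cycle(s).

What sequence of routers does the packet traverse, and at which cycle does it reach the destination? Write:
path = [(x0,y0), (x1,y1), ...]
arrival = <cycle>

hop 0: (5,3) @ cyc 7
hop 1: (4,3) @ cyc 8  [W]
hop 2: (3,3) @ cyc 9  [W]
hop 3: (2,3) @ cyc 10  [W]
hop 4: (1,3) @ cyc 11  [W]
hop 5: (0,3) @ cyc 12  [W]

path = [(5,3), (4,3), (3,3), (2,3), (1,3), (0,3)]
arrival = 12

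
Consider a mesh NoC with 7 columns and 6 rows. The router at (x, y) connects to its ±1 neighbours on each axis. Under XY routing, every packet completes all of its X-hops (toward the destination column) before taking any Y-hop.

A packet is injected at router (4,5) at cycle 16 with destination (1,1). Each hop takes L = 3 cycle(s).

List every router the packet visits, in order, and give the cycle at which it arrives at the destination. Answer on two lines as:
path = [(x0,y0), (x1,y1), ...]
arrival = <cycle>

path = [(4,5), (3,5), (2,5), (1,5), (1,4), (1,3), (1,2), (1,1)]
arrival = 37

src (4,5)  cyc=16
W→(3,5)  cyc=19
W→(2,5)  cyc=22
W→(1,5)  cyc=25
S→(1,4)  cyc=28
S→(1,3)  cyc=31
S→(1,2)  cyc=34
S→(1,1)  cyc=37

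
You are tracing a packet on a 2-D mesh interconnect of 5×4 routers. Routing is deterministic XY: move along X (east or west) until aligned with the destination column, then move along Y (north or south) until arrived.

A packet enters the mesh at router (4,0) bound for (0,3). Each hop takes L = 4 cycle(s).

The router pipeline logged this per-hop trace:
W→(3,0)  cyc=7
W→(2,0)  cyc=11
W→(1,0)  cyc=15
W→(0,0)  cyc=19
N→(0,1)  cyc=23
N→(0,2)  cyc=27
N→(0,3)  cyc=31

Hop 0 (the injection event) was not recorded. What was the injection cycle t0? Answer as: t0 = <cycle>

t0 = 3

Hop 1 reached at cycle 7; hop k is at t0 + k·L.
Subtract one hop: t0 = 7 − 4 = 3.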